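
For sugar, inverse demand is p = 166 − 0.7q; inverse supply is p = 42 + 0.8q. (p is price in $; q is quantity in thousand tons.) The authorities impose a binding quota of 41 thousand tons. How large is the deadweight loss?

Competitive equilibrium: 166 − 0.7q = 42 + 0.8q → q* = 82.6667, p* = 108.1333.
At q = 41: demand price = 166 − 0.7·41 = 137.3; supply price = 42 + 0.8·41 = 74.8.
Δq = 82.6667 − 41 = 41.6667; wedge = 137.3 − 74.8 = 62.5.
DWL = ½ × 41.6667 × 62.5 = $1302.08 thousand.

$1302.08 thousand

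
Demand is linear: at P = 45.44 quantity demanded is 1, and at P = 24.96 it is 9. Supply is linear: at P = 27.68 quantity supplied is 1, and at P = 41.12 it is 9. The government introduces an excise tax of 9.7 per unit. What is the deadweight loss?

11.10

Demand slope = (24.96 − 45.44)/(9 − 1) = −2.56, so P = 48 − 2.56Q.
Supply slope = (41.12 − 27.68)/(9 − 1) = 1.68, so P = 26 + 1.68Q.
Competitive equilibrium: 48 − 2.56Q = 26 + 1.68Q → Q* = 5.1887, P* = 34.717.
With the tax, the buyer price exceeds the seller price by 9.7: (48 − 2.56Q) − (26 + 1.68Q) = 9.7 → Q' = 2.9009.
ΔQ = 5.1887 − 2.9009 = 2.2878; the wedge equals the tax, 9.7.
Welfare loss = ½ × 2.2878 × 9.7 = 11.10.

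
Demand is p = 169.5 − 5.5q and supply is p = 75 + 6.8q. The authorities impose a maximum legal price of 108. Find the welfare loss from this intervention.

Competitive equilibrium: 169.5 − 5.5q = 75 + 6.8q → q* = 7.6829, p* = 127.2439.
At the ceiling p = 108, quantity supplied = (108 − 75)/6.8 = 4.8529.
Willingness to pay at q' = 4.8529: 169.5 − 5.5·4.8529 = 142.8091.
Δq = 7.6829 − 4.8529 = 2.83; wedge = 142.8091 − 108 = 34.8091.
Deadweight loss = ½ × 2.83 × 34.8091 = 49.25.

49.25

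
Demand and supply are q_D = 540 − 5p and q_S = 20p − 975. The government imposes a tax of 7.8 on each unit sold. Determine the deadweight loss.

In inverse form: demand p = 108 − 0.2q, supply p = 48.75 + 0.05q.
Competitive equilibrium: 108 − 0.2q = 48.75 + 0.05q → q* = 237, p* = 60.6.
With the tax, the buyer price exceeds the seller price by 7.8: (108 − 0.2q) − (48.75 + 0.05q) = 7.8 → q' = 205.8.
Δq = 237 − 205.8 = 31.2; the wedge equals the tax, 7.8.
Welfare loss = ½ × 31.2 × 7.8 = 121.68.

121.68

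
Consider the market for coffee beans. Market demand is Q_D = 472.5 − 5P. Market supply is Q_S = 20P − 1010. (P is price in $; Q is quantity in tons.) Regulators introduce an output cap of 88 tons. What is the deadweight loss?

$968

In inverse form: demand P = 94.5 − 0.2Q, supply P = 50.5 + 0.05Q.
Competitive equilibrium: 94.5 − 0.2Q = 50.5 + 0.05Q → Q* = 176, P* = 59.3.
At Q = 88: demand price = 94.5 − 0.2·88 = 76.9; supply price = 50.5 + 0.05·88 = 54.9.
ΔQ = 176 − 88 = 88; wedge = 76.9 − 54.9 = 22.
The triangle = ½ × 88 × 22 = $968.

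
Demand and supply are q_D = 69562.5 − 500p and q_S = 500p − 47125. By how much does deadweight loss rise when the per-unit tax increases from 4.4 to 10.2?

10585

In inverse form: demand p = 139.125 − 0.002q, supply p = 94.25 + 0.002q.
Competitive equilibrium: 139.125 − 0.002q = 94.25 + 0.002q → q* = 11218.75, p* = 116.6875.
For a per-unit tax t: Δq = t/0.004, so DWL = ½·t·(t/0.004) = t²/0.008.
At t = 4.4: DWL = 2420. At t = 10.2: DWL = 13005.
Increase = 13005 − 2420 = 10585.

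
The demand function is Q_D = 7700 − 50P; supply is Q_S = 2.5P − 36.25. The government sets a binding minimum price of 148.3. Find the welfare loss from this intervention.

In inverse form: demand P = 154 − 0.02Q, supply P = 14.5 + 0.4Q.
Competitive equilibrium: 154 − 0.02Q = 14.5 + 0.4Q → Q* = 332.1429, P* = 147.3571.
At the floor P = 148.3, quantity demanded = (154 − 148.3)/0.02 = 285.
Sellers' marginal cost at Q' = 285: 14.5 + 0.4·285 = 128.5.
ΔQ = 332.1429 − 285 = 47.1429; wedge = 148.3 − 128.5 = 19.8.
The triangle = ½ × 47.1429 × 19.8 = 466.71.

466.71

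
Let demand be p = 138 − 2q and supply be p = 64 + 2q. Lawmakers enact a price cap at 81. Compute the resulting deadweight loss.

200

Competitive equilibrium: 138 − 2q = 64 + 2q → q* = 18.5, p* = 101.
At the ceiling p = 81, quantity supplied = (81 − 64)/2 = 8.5.
Willingness to pay at q' = 8.5: 138 − 2·8.5 = 121.
Δq = 18.5 − 8.5 = 10; wedge = 121 − 81 = 40.
Deadweight loss = ½ × 10 × 40 = 200.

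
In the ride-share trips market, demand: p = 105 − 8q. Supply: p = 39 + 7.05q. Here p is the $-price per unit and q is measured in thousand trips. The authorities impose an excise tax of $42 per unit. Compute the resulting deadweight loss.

Competitive equilibrium: 105 − 8q = 39 + 7.05q → q* = 4.3854, p* = 69.9169.
With the tax, the buyer price exceeds the seller price by 42: (105 − 8q) − (39 + 7.05q) = 42 → q' = 1.5947.
Δq = 4.3854 − 1.5947 = 2.7907; the wedge equals the tax, 42.
Deadweight loss = ½ × 2.7907 × 42 = $58.60 thousand.

$58.60 thousand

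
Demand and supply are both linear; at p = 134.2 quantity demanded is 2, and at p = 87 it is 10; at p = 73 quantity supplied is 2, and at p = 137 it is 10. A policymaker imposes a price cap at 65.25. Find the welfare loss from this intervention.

Demand slope = (87 − 134.2)/(10 − 2) = −5.9, so p = 146 − 5.9q.
Supply slope = (137 − 73)/(10 − 2) = 8, so p = 57 + 8q.
Competitive equilibrium: 146 − 5.9q = 57 + 8q → q* = 6.4029, p* = 108.223.
At the ceiling p = 65.25, quantity supplied = (65.25 − 57)/8 = 1.0313.
Willingness to pay at q' = 1.0313: 146 − 5.9·1.0313 = 139.9153.
Δq = 6.4029 − 1.0313 = 5.3716; wedge = 139.9153 − 65.25 = 74.6653.
Deadweight loss = ½ × 5.3716 × 74.6653 = 200.54.

200.54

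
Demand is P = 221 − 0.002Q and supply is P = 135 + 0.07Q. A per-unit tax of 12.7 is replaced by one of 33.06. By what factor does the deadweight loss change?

6.776

Competitive equilibrium: 221 − 0.002Q = 135 + 0.07Q → Q* = 1194.4444, P* = 218.6111.
For a per-unit tax t: ΔQ = t/0.072, so DWL = ½·t·(t/0.072) = t²/0.144.
At t = 12.7: DWL = 1120.069. At t = 33.06: DWL = 7590.025.
Ratio = (33.06/12.7)² = 6.776.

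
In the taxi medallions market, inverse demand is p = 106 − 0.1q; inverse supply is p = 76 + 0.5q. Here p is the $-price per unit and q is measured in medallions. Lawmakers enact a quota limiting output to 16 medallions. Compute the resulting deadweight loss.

$346.80

Competitive equilibrium: 106 − 0.1q = 76 + 0.5q → q* = 50, p* = 101.
At q = 16: demand price = 106 − 0.1·16 = 104.4; supply price = 76 + 0.5·16 = 84.
Δq = 50 − 16 = 34; wedge = 104.4 − 84 = 20.4.
Deadweight loss = ½ × 34 × 20.4 = $346.80.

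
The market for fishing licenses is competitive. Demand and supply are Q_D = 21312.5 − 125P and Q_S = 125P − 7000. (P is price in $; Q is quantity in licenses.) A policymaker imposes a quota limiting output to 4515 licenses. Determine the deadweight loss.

In inverse form: demand P = 170.5 − 0.008Q, supply P = 56 + 0.008Q.
Competitive equilibrium: 170.5 − 0.008Q = 56 + 0.008Q → Q* = 7156.25, P* = 113.25.
At Q = 4515: demand price = 170.5 − 0.008·4515 = 134.38; supply price = 56 + 0.008·4515 = 92.12.
ΔQ = 7156.25 − 4515 = 2641.25; wedge = 134.38 − 92.12 = 42.26.
Deadweight loss = ½ × 2641.25 × 42.26 = $55809.61.

$55809.61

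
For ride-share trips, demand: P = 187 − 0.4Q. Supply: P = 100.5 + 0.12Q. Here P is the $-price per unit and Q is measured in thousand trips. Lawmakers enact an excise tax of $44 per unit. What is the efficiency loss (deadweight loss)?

$1861.54 thousand

Competitive equilibrium: 187 − 0.4Q = 100.5 + 0.12Q → Q* = 166.3462, P* = 120.4615.
With the tax, the buyer price exceeds the seller price by 44: (187 − 0.4Q) − (100.5 + 0.12Q) = 44 → Q' = 81.7308.
ΔQ = 166.3462 − 81.7308 = 84.6154; the wedge equals the tax, 44.
Welfare loss = ½ × 84.6154 × 44 = $1861.54 thousand.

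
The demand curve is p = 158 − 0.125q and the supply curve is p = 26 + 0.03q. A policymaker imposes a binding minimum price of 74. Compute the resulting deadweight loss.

Competitive equilibrium: 158 − 0.125q = 26 + 0.03q → q* = 851.6129, p* = 51.5484.
At the floor p = 74, quantity demanded = (158 − 74)/0.125 = 672.
Sellers' marginal cost at q' = 672: 26 + 0.03·672 = 46.16.
Δq = 851.6129 − 672 = 179.6129; wedge = 74 − 46.16 = 27.84.
The triangle = ½ × 179.6129 × 27.84 = 2500.21.

2500.21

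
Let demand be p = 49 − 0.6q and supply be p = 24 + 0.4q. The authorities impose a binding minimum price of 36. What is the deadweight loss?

Competitive equilibrium: 49 − 0.6q = 24 + 0.4q → q* = 25, p* = 34.
At the floor p = 36, quantity demanded = (49 − 36)/0.6 = 21.6667.
Sellers' marginal cost at q' = 21.6667: 24 + 0.4·21.6667 = 32.6667.
Δq = 25 − 21.6667 = 3.3333; wedge = 36 − 32.6667 = 3.3333.
The triangle = ½ × 3.3333 × 3.3333 = 5.56.

5.56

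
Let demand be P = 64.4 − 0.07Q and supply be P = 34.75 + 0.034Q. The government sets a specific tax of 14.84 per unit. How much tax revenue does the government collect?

2113.27

Competitive equilibrium: 64.4 − 0.07Q = 34.75 + 0.034Q → Q* = 285.0962, P* = 44.4433.
With the tax, the buyer price exceeds the seller price by 14.84: (64.4 − 0.07Q) − (34.75 + 0.034Q) = 14.84 → Q' = 142.4038.
Tax revenue = 14.84 × 142.4038 = 2113.27.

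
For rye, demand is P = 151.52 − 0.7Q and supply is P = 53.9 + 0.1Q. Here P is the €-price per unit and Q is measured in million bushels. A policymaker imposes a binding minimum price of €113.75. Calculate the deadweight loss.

Competitive equilibrium: 151.52 − 0.7Q = 53.9 + 0.1Q → Q* = 122.025, P* = 66.1025.
At the floor P = 113.75, quantity demanded = (151.52 − 113.75)/0.7 = 53.9571.
Sellers' marginal cost at Q' = 53.9571: 53.9 + 0.1·53.9571 = 59.2957.
ΔQ = 122.025 − 53.9571 = 68.0679; wedge = 113.75 − 59.2957 = 54.4543.
DWL = ½ × 68.0679 × 54.4543 = €1853.29 million.

€1853.29 million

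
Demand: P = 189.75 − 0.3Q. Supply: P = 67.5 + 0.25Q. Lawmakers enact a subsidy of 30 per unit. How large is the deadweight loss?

Competitive equilibrium: 189.75 − 0.3Q = 67.5 + 0.25Q → Q* = 222.2727, P* = 123.0682.
The subsidy lowers effective supply by 30: P = 37.5 + 0.25Q.
New quantity: 189.75 − 0.3Q = 37.5 + 0.25Q → Q' = 276.8182.
Overproduction ΔQ = 276.8182 − 222.2727 = 54.5455; wedge = subsidy = 30.
The triangle = ½ × 54.5455 × 30 = 818.18.

818.18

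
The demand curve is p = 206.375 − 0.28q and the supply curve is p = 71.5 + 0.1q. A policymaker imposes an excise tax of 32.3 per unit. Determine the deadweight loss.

1372.75

Competitive equilibrium: 206.375 − 0.28q = 71.5 + 0.1q → q* = 354.9342, p* = 106.9934.
With the tax, the buyer price exceeds the seller price by 32.3: (206.375 − 0.28q) − (71.5 + 0.1q) = 32.3 → q' = 269.9342.
Δq = 354.9342 − 269.9342 = 85; the wedge equals the tax, 32.3.
DWL = ½ × 85 × 32.3 = 1372.75.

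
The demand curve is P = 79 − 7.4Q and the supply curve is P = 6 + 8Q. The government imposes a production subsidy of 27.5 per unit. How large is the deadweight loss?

24.55

Competitive equilibrium: 79 − 7.4Q = 6 + 8Q → Q* = 4.7403, P* = 43.9221.
The subsidy lowers effective supply by 27.5: P = 8Q − 21.5.
New quantity: 79 − 7.4Q = 8Q − 21.5 → Q' = 6.526.
Overproduction ΔQ = 6.526 − 4.7403 = 1.7857; wedge = subsidy = 27.5.
Welfare loss = ½ × 1.7857 × 27.5 = 24.55.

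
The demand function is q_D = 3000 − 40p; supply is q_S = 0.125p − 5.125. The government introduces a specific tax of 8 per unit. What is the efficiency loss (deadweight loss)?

In inverse form: demand p = 75 − 0.025q, supply p = 41 + 8q.
Competitive equilibrium: 75 − 0.025q = 41 + 8q → q* = 4.2368, p* = 74.8941.
With the tax, the buyer price exceeds the seller price by 8: (75 − 0.025q) − (41 + 8q) = 8 → q' = 3.2399.
Δq = 4.2368 − 3.2399 = 0.9969; the wedge equals the tax, 8.
DWL = ½ × 0.9969 × 8 = 3.99.

3.99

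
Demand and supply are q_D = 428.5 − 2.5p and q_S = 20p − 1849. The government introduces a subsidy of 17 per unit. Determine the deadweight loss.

In inverse form: demand p = 171.4 − 0.4q, supply p = 92.45 + 0.05q.
Competitive equilibrium: 171.4 − 0.4q = 92.45 + 0.05q → q* = 175.4444, p* = 101.2222.
The subsidy lowers effective supply by 17: p = 75.45 + 0.05q.
New quantity: 171.4 − 0.4q = 75.45 + 0.05q → q' = 213.2222.
Overproduction Δq = 213.2222 − 175.4444 = 37.7778; wedge = subsidy = 17.
The triangle = ½ × 37.7778 × 17 = 321.11.

321.11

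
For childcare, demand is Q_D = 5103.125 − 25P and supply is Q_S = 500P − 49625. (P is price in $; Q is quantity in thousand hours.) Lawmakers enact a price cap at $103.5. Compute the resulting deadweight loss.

In inverse form: demand P = 204.125 − 0.04Q, supply P = 99.25 + 0.002Q.
Competitive equilibrium: 204.125 − 0.04Q = 99.25 + 0.002Q → Q* = 2497.0238, P* = 104.244.
At the ceiling P = 103.5, quantity supplied = (103.5 − 99.25)/0.002 = 2125.
Willingness to pay at Q' = 2125: 204.125 − 0.04·2125 = 119.125.
ΔQ = 2497.0238 − 2125 = 372.0238; wedge = 119.125 − 103.5 = 15.625.
Welfare loss = ½ × 372.0238 × 15.625 = $2906.44 thousand.

$2906.44 thousand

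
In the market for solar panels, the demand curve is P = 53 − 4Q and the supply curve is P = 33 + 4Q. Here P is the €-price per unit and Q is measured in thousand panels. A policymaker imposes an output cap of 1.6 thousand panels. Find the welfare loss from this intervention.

Competitive equilibrium: 53 − 4Q = 33 + 4Q → Q* = 2.5, P* = 43.
At Q = 1.6: demand price = 53 − 4·1.6 = 46.6; supply price = 33 + 4·1.6 = 39.4.
ΔQ = 2.5 − 1.6 = 0.9; wedge = 46.6 − 39.4 = 7.2.
DWL = ½ × 0.9 × 7.2 = €3.24 thousand.

€3.24 thousand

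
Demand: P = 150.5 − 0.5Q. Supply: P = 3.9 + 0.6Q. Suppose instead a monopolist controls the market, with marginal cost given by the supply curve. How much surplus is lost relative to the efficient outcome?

953.99

Competitive equilibrium: 150.5 − 0.5Q = 3.9 + 0.6Q → Q* = 133.2727, P* = 83.8636.
Marginal revenue: MR = 150.5 − Q. Set MR = MC: 150.5 − Q = 3.9 + 0.6Q → Q_m = 91.625.
Price P_m = 150.5 − 0.5·91.625 = 104.6875; MC(Q_m) = 3.9 + 0.6·91.625 = 58.875.
Competitive Q* = 133.2727, so ΔQ = 41.6477; wedge = 104.6875 − 58.875 = 45.8125.
DWL = ½ × 41.6477 × 45.8125 = 953.99.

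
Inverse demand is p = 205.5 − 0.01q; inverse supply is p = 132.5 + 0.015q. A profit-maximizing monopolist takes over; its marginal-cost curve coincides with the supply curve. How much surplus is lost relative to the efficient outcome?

Competitive equilibrium: 205.5 − 0.01q = 132.5 + 0.015q → q* = 2920, p* = 176.3.
Marginal revenue: MR = 205.5 − 0.02q. Set MR = MC: 205.5 − 0.02q = 132.5 + 0.015q → q_m = 2085.71429.
Price p_m = 205.5 − 0.01·2085.71429 = 184.64286; MC(q_m) = 132.5 + 0.015·2085.71429 = 163.78571.
Competitive q* = 2920, so Δq = 834.28571; wedge = 184.64286 − 163.78571 = 20.85715.
The triangle = ½ × 834.28571 × 20.85715 = 8700.41.

8700.41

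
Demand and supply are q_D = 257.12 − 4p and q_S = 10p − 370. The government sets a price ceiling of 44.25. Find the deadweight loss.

In inverse form: demand p = 64.28 − 0.25q, supply p = 37 + 0.1q.
Competitive equilibrium: 64.28 − 0.25q = 37 + 0.1q → q* = 77.9429, p* = 44.7943.
At the ceiling p = 44.25, quantity supplied = (44.25 − 37)/0.1 = 72.5.
Willingness to pay at q' = 72.5: 64.28 − 0.25·72.5 = 46.155.
Δq = 77.9429 − 72.5 = 5.4429; wedge = 46.155 − 44.25 = 1.905.
Welfare loss = ½ × 5.4429 × 1.905 = 5.18.

5.18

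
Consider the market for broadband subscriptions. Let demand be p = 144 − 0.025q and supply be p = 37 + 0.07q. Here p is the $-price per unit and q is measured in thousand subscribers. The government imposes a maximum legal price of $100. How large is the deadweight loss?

$2432.89 thousand

Competitive equilibrium: 144 − 0.025q = 37 + 0.07q → q* = 1126.3158, p* = 115.8421.
At the ceiling p = 100, quantity supplied = (100 − 37)/0.07 = 900.
Willingness to pay at q' = 900: 144 − 0.025·900 = 121.5.
Δq = 1126.3158 − 900 = 226.3158; wedge = 121.5 − 100 = 21.5.
The triangle = ½ × 226.3158 × 21.5 = $2432.89 thousand.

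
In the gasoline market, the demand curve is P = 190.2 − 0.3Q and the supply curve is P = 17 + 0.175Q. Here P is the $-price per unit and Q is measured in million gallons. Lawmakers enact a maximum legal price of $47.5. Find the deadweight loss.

Competitive equilibrium: 190.2 − 0.3Q = 17 + 0.175Q → Q* = 364.63158, P* = 80.81053.
At the ceiling P = 47.5, quantity supplied = (47.5 − 17)/0.175 = 174.28571.
Willingness to pay at Q' = 174.28571: 190.2 − 0.3·174.28571 = 137.91429.
ΔQ = 364.63158 − 174.28571 = 190.34587; wedge = 137.91429 − 47.5 = 90.41429.
Welfare loss = ½ × 190.34587 × 90.41429 = $8604.99 million.

$8604.99 million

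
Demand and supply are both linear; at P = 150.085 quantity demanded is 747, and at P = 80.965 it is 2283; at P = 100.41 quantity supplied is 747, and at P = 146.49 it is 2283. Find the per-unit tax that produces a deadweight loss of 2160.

18

Demand slope = (80.965 − 150.085)/(2283 − 747) = −0.045, so P = 183.7 − 0.045Q.
Supply slope = (146.49 − 100.41)/(2283 − 747) = 0.03, so P = 78 + 0.03Q.
Competitive equilibrium: 183.7 − 0.045Q = 78 + 0.03Q → Q* = 1409.3333, P* = 120.28.
A tax t gives ΔQ = t/0.075 and wedge t, so DWL = t²/0.15.
t²/0.15 = 2160 → t² = 324 → t = 18.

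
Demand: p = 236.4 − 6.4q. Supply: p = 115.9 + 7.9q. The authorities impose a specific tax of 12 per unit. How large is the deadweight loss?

Competitive equilibrium: 236.4 − 6.4q = 115.9 + 7.9q → q* = 8.42657, p* = 182.46993.
With the tax, the buyer price exceeds the seller price by 12: (236.4 − 6.4q) − (115.9 + 7.9q) = 12 → q' = 7.58741.
Δq = 8.42657 − 7.58741 = 0.83916; the wedge equals the tax, 12.
DWL = ½ × 0.83916 × 12 = 5.03.

5.03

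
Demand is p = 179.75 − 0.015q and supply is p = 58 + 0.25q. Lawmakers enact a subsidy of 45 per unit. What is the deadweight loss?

Competitive equilibrium: 179.75 − 0.015q = 58 + 0.25q → q* = 459.434, p* = 172.8585.
The subsidy lowers effective supply by 45: p = 13 + 0.25q.
New quantity: 179.75 − 0.015q = 13 + 0.25q → q' = 629.2453.
Overproduction Δq = 629.2453 − 459.434 = 169.8113; wedge = subsidy = 45.
Deadweight loss = ½ × 169.8113 × 45 = 3820.75.

3820.75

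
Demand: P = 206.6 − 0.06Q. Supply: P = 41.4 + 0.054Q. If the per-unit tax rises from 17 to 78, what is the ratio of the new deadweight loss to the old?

21.052

Competitive equilibrium: 206.6 − 0.06Q = 41.4 + 0.054Q → Q* = 1449.1228, P* = 119.6526.
For a per-unit tax t: ΔQ = t/0.114, so DWL = ½·t·(t/0.114) = t²/0.228.
At t = 17: DWL = 1267.544. At t = 78: DWL = 26684.211.
Ratio = (78/17)² = 21.052.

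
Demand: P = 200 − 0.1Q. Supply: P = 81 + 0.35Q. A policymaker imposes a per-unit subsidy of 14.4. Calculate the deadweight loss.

Competitive equilibrium: 200 − 0.1Q = 81 + 0.35Q → Q* = 264.4444, P* = 173.5556.
The subsidy lowers effective supply by 14.4: P = 66.6 + 0.35Q.
New quantity: 200 − 0.1Q = 66.6 + 0.35Q → Q' = 296.4444.
Overproduction ΔQ = 296.4444 − 264.4444 = 32; wedge = subsidy = 14.4.
The triangle = ½ × 32 × 14.4 = 230.40.

230.40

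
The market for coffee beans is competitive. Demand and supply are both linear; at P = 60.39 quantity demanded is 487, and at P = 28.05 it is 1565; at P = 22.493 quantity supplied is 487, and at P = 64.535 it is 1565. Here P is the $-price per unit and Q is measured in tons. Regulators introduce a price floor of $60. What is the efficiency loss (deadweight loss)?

Demand slope = (28.05 − 60.39)/(1565 − 487) = −0.03, so P = 75 − 0.03Q.
Supply slope = (64.535 − 22.493)/(1565 − 487) = 0.039, so P = 3.5 + 0.039Q.
Competitive equilibrium: 75 − 0.03Q = 3.5 + 0.039Q → Q* = 1036.2319, P* = 43.913.
At the floor P = 60, quantity demanded = (75 − 60)/0.03 = 500.
Sellers' marginal cost at Q' = 500: 3.5 + 0.039·500 = 23.
ΔQ = 1036.2319 − 500 = 536.2319; wedge = 60 − 23 = 37.
Welfare loss = ½ × 536.2319 × 37 = $9920.29.

$9920.29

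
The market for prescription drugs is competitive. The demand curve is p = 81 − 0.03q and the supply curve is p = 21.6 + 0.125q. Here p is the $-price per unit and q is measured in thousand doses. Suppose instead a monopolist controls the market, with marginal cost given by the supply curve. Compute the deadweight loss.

Competitive equilibrium: 81 − 0.03q = 21.6 + 0.125q → q* = 383.2258, p* = 69.5032.
Marginal revenue: MR = 81 − 0.06q. Set MR = MC: 81 − 0.06q = 21.6 + 0.125q → q_m = 321.0811.
Price p_m = 81 − 0.03·321.0811 = 71.3676; MC(q_m) = 21.6 + 0.125·321.0811 = 61.7351.
Competitive q* = 383.2258, so Δq = 62.1447; wedge = 71.3676 − 61.7351 = 9.6325.
Deadweight loss = ½ × 62.1447 × 9.6325 = $299.30 thousand.

$299.30 thousand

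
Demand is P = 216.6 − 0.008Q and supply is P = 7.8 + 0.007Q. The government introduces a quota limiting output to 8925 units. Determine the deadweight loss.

187125.19

Competitive equilibrium: 216.6 − 0.008Q = 7.8 + 0.007Q → Q* = 13920, P* = 105.24.
At Q = 8925: demand price = 216.6 − 0.008·8925 = 145.2; supply price = 7.8 + 0.007·8925 = 70.275.
ΔQ = 13920 − 8925 = 4995; wedge = 145.2 − 70.275 = 74.925.
The triangle = ½ × 4995 × 74.925 = 187125.19.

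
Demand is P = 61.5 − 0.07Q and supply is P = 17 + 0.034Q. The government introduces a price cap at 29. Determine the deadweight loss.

Competitive equilibrium: 61.5 − 0.07Q = 17 + 0.034Q → Q* = 427.8846, P* = 31.5481.
At the ceiling P = 29, quantity supplied = (29 − 17)/0.034 = 352.9412.
Willingness to pay at Q' = 352.9412: 61.5 − 0.07·352.9412 = 36.7941.
ΔQ = 427.8846 − 352.9412 = 74.9434; wedge = 36.7941 − 29 = 7.7941.
The triangle = ½ × 74.9434 × 7.7941 = 292.06.

292.06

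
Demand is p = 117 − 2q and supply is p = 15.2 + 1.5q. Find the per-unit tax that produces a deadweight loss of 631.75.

Competitive equilibrium: 117 − 2q = 15.2 + 1.5q → q* = 29.0857, p* = 58.8286.
A tax t gives Δq = t/3.5 and wedge t, so DWL = t²/7.
t²/7 = 631.75 → t² = 4422.25 → t = 66.5.

66.5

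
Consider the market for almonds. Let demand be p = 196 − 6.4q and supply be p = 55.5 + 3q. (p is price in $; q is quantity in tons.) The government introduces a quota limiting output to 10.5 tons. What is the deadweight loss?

$92.94

Competitive equilibrium: 196 − 6.4q = 55.5 + 3q → q* = 14.9468, p* = 100.3404.
At q = 10.5: demand price = 196 − 6.4·10.5 = 128.8; supply price = 55.5 + 3·10.5 = 87.
Δq = 14.9468 − 10.5 = 4.4468; wedge = 128.8 − 87 = 41.8.
The triangle = ½ × 4.4468 × 41.8 = $92.94.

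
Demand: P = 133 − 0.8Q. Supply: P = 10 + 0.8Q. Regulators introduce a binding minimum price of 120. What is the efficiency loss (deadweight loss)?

2940.31

Competitive equilibrium: 133 − 0.8Q = 10 + 0.8Q → Q* = 76.875, P* = 71.5.
At the floor P = 120, quantity demanded = (133 − 120)/0.8 = 16.25.
Sellers' marginal cost at Q' = 16.25: 10 + 0.8·16.25 = 23.
ΔQ = 76.875 − 16.25 = 60.625; wedge = 120 − 23 = 97.
The triangle = ½ × 60.625 × 97 = 2940.31.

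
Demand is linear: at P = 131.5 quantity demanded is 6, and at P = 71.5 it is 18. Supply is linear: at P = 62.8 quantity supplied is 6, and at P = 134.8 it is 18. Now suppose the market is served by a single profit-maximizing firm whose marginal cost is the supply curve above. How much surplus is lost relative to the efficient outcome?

Demand slope = (71.5 − 131.5)/(18 − 6) = −5, so P = 161.5 − 5Q.
Supply slope = (134.8 − 62.8)/(18 − 6) = 6, so P = 26.8 + 6Q.
Competitive equilibrium: 161.5 − 5Q = 26.8 + 6Q → Q* = 12.2455, P* = 100.2727.
Marginal revenue: MR = 161.5 − 10Q. Set MR = MC: 161.5 − 10Q = 26.8 + 6Q → Q_m = 8.4188.
Price P_m = 161.5 − 5·8.4188 = 119.406; MC(Q_m) = 26.8 + 6·8.4188 = 77.3128.
Competitive Q* = 12.2455, so ΔQ = 3.8267; wedge = 119.406 − 77.3128 = 42.0932.
The triangle = ½ × 3.8267 × 42.0932 = 80.54.

80.54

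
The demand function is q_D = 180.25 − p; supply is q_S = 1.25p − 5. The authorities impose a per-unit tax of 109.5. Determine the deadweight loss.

In inverse form: demand p = 180.25 − q, supply p = 4 + 0.8q.
Competitive equilibrium: 180.25 − q = 4 + 0.8q → q* = 97.91667, p* = 82.33333.
With the tax, the buyer price exceeds the seller price by 109.5: (180.25 − q) − (4 + 0.8q) = 109.5 → q' = 37.08333.
Δq = 97.91667 − 37.08333 = 60.83334; the wedge equals the tax, 109.5.
The triangle = ½ × 60.83334 × 109.5 = 3330.625.

3330.625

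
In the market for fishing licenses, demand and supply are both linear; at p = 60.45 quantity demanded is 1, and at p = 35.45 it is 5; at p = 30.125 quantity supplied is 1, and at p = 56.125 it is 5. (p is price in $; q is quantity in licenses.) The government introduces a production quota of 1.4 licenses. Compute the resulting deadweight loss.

$24.95

Demand slope = (35.45 − 60.45)/(5 − 1) = −6.25, so p = 66.7 − 6.25q.
Supply slope = (56.125 − 30.125)/(5 − 1) = 6.5, so p = 23.625 + 6.5q.
Competitive equilibrium: 66.7 − 6.25q = 23.625 + 6.5q → q* = 3.3784, p* = 45.5848.
At q = 1.4: demand price = 66.7 − 6.25·1.4 = 57.95; supply price = 23.625 + 6.5·1.4 = 32.725.
Δq = 3.3784 − 1.4 = 1.9784; wedge = 57.95 − 32.725 = 25.225.
Deadweight loss = ½ × 1.9784 × 25.225 = $24.95.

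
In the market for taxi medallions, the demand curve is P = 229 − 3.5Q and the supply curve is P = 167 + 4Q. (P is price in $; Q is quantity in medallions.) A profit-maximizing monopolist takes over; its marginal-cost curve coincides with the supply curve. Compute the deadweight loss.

Competitive equilibrium: 229 − 3.5Q = 167 + 4Q → Q* = 8.2667, P* = 200.0667.
Marginal revenue: MR = 229 − 7Q. Set MR = MC: 229 − 7Q = 167 + 4Q → Q_m = 5.6364.
Price P_m = 229 − 3.5·5.6364 = 209.2726; MC(Q_m) = 167 + 4·5.6364 = 189.5456.
Competitive Q* = 8.2667, so ΔQ = 2.6303; wedge = 209.2726 − 189.5456 = 19.727.
Welfare loss = ½ × 2.6303 × 19.727 = $25.94.

$25.94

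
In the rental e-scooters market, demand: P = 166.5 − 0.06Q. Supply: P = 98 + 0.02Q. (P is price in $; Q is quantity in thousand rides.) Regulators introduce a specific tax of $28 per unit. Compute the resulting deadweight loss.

$4900 thousand

Competitive equilibrium: 166.5 − 0.06Q = 98 + 0.02Q → Q* = 856.25, P* = 115.125.
With the tax, the buyer price exceeds the seller price by 28: (166.5 − 0.06Q) − (98 + 0.02Q) = 28 → Q' = 506.25.
ΔQ = 856.25 − 506.25 = 350; the wedge equals the tax, 28.
Welfare loss = ½ × 350 × 28 = $4900 thousand.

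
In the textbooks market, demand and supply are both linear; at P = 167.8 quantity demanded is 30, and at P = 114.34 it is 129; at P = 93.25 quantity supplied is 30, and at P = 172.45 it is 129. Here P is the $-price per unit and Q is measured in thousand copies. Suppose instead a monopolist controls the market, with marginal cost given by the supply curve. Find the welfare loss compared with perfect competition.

$405.36 thousand

Demand slope = (114.34 − 167.8)/(129 − 30) = −0.54, so P = 184 − 0.54Q.
Supply slope = (172.45 − 93.25)/(129 − 30) = 0.8, so P = 69.25 + 0.8Q.
Competitive equilibrium: 184 − 0.54Q = 69.25 + 0.8Q → Q* = 85.6343, P* = 137.7575.
Marginal revenue: MR = 184 − 1.08Q. Set MR = MC: 184 − 1.08Q = 69.25 + 0.8Q → Q_m = 61.0372.
Price P_m = 184 − 0.54·61.0372 = 151.0399; MC(Q_m) = 69.25 + 0.8·61.0372 = 118.0798.
Competitive Q* = 85.6343, so ΔQ = 24.5971; wedge = 151.0399 − 118.0798 = 32.9601.
Welfare loss = ½ × 24.5971 × 32.9601 = $405.36 thousand.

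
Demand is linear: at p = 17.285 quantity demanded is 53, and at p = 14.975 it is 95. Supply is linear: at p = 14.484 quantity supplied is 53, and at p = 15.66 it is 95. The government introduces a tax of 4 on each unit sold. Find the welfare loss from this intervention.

Demand slope = (14.975 − 17.285)/(95 − 53) = −0.055, so p = 20.2 − 0.055q.
Supply slope = (15.66 − 14.484)/(95 − 53) = 0.028, so p = 13 + 0.028q.
Competitive equilibrium: 20.2 − 0.055q = 13 + 0.028q → q* = 86.747, p* = 15.4289.
With the tax, the buyer price exceeds the seller price by 4: (20.2 − 0.055q) − (13 + 0.028q) = 4 → q' = 38.5542.
Δq = 86.747 − 38.5542 = 48.1928; the wedge equals the tax, 4.
Deadweight loss = ½ × 48.1928 × 4 = 96.39.

96.39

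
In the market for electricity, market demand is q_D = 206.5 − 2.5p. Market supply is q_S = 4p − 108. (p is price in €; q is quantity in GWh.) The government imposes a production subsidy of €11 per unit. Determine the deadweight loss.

In inverse form: demand p = 82.6 − 0.4q, supply p = 27 + 0.25q.
Competitive equilibrium: 82.6 − 0.4q = 27 + 0.25q → q* = 85.5385, p* = 48.3846.
The subsidy lowers effective supply by 11: p = 16 + 0.25q.
New quantity: 82.6 − 0.4q = 16 + 0.25q → q' = 102.4615.
Overproduction Δq = 102.4615 − 85.5385 = 16.923; wedge = subsidy = 11.
Deadweight loss = ½ × 16.923 × 11 = €93.08.

€93.08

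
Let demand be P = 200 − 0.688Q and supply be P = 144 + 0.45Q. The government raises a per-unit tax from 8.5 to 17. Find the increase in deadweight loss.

Competitive equilibrium: 200 − 0.688Q = 144 + 0.45Q → Q* = 49.2091, P* = 166.1441.
For a per-unit tax t: ΔQ = t/1.138, so DWL = ½·t·(t/1.138) = t²/2.276.
At t = 8.5: DWL = 31.744. At t = 17: DWL = 126.977.
Increase = 126.977 − 31.744 = 95.23.

95.23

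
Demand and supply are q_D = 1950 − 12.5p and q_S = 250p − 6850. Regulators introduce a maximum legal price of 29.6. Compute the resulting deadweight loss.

In inverse form: demand p = 156 − 0.08q, supply p = 27.4 + 0.004q.
Competitive equilibrium: 156 − 0.08q = 27.4 + 0.004q → q* = 1530.9524, p* = 33.5238.
At the ceiling p = 29.6, quantity supplied = (29.6 − 27.4)/0.004 = 550.
Willingness to pay at q' = 550: 156 − 0.08·550 = 112.
Δq = 1530.9524 − 550 = 980.9524; wedge = 112 − 29.6 = 82.4.
Deadweight loss = ½ × 980.9524 × 82.4 = 40415.24.

40415.24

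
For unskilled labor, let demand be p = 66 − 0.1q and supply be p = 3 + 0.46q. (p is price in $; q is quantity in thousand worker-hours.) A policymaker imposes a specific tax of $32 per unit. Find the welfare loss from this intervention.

Competitive equilibrium: 66 − 0.1q = 3 + 0.46q → q* = 112.5, p* = 54.75.
With the tax, the buyer price exceeds the seller price by 32: (66 − 0.1q) − (3 + 0.46q) = 32 → q' = 55.3571.
Δq = 112.5 − 55.3571 = 57.1429; the wedge equals the tax, 32.
Deadweight loss = ½ × 57.1429 × 32 = $914.29 thousand.

$914.29 thousand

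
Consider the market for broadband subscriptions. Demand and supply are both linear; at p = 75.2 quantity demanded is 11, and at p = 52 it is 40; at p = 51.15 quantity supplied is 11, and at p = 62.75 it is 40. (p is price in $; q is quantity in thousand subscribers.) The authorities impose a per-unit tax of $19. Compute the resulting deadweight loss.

$150.42 thousand

Demand slope = (52 − 75.2)/(40 − 11) = −0.8, so p = 84 − 0.8q.
Supply slope = (62.75 − 51.15)/(40 − 11) = 0.4, so p = 46.75 + 0.4q.
Competitive equilibrium: 84 − 0.8q = 46.75 + 0.4q → q* = 31.0417, p* = 59.1667.
With the tax, the buyer price exceeds the seller price by 19: (84 − 0.8q) − (46.75 + 0.4q) = 19 → q' = 15.2083.
Δq = 31.0417 − 15.2083 = 15.8334; the wedge equals the tax, 19.
DWL = ½ × 15.8334 × 19 = $150.42 thousand.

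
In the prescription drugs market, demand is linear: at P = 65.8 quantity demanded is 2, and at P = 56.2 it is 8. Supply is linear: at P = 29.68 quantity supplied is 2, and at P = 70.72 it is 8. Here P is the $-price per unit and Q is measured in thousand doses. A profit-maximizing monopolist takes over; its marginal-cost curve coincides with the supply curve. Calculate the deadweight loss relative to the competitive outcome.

Demand slope = (56.2 − 65.8)/(8 − 2) = −1.6, so P = 69 − 1.6Q.
Supply slope = (70.72 − 29.68)/(8 − 2) = 6.84, so P = 16 + 6.84Q.
Competitive equilibrium: 69 − 1.6Q = 16 + 6.84Q → Q* = 6.2796, P* = 58.9526.
Marginal revenue: MR = 69 − 3.2Q. Set MR = MC: 69 − 3.2Q = 16 + 6.84Q → Q_m = 5.2789.
Price P_m = 69 − 1.6·5.2789 = 60.5538; MC(Q_m) = 16 + 6.84·5.2789 = 52.1077.
Competitive Q* = 6.2796, so ΔQ = 1.0007; wedge = 60.5538 − 52.1077 = 8.4461.
Deadweight loss = ½ × 1.0007 × 8.4461 = $4.23 thousand.

$4.23 thousand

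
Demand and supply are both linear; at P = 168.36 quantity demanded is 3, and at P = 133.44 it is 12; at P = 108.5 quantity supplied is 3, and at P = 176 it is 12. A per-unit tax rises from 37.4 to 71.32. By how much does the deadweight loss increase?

162.03

Demand slope = (133.44 − 168.36)/(12 − 3) = −3.88, so P = 180 − 3.88Q.
Supply slope = (176 − 108.5)/(12 − 3) = 7.5, so P = 86 + 7.5Q.
Competitive equilibrium: 180 − 3.88Q = 86 + 7.5Q → Q* = 8.2601, P* = 147.9508.
For a per-unit tax t: ΔQ = t/11.38, so DWL = ½·t·(t/11.38) = t²/22.76.
At t = 37.4: DWL = 61.457. At t = 71.32: DWL = 223.486.
Increase = 223.486 − 61.457 = 162.03.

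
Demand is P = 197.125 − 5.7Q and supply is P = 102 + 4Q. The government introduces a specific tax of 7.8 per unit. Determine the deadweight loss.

3.14

Competitive equilibrium: 197.125 − 5.7Q = 102 + 4Q → Q* = 9.8067, P* = 141.2268.
With the tax, the buyer price exceeds the seller price by 7.8: (197.125 − 5.7Q) − (102 + 4Q) = 7.8 → Q' = 9.0026.
ΔQ = 9.8067 − 9.0026 = 0.8041; the wedge equals the tax, 7.8.
Welfare loss = ½ × 0.8041 × 7.8 = 3.14.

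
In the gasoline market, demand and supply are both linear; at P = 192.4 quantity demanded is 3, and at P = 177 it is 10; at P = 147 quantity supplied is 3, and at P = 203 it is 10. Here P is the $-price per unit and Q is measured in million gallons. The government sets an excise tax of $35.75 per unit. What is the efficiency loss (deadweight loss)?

$62.65 million

Demand slope = (177 − 192.4)/(10 − 3) = −2.2, so P = 199 − 2.2Q.
Supply slope = (203 − 147)/(10 − 3) = 8, so P = 123 + 8Q.
Competitive equilibrium: 199 − 2.2Q = 123 + 8Q → Q* = 7.451, P* = 182.6078.
With the tax, the buyer price exceeds the seller price by 35.75: (199 − 2.2Q) − (123 + 8Q) = 35.75 → Q' = 3.9461.
ΔQ = 7.451 − 3.9461 = 3.5049; the wedge equals the tax, 35.75.
Deadweight loss = ½ × 3.5049 × 35.75 = $62.65 million.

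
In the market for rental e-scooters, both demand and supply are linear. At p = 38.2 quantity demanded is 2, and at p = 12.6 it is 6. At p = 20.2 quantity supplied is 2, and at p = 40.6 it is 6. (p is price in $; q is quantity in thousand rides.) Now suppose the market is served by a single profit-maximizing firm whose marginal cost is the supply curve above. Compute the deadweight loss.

$9.34 thousand

Demand slope = (12.6 − 38.2)/(6 − 2) = −6.4, so p = 51 − 6.4q.
Supply slope = (40.6 − 20.2)/(6 − 2) = 5.1, so p = 10 + 5.1q.
Competitive equilibrium: 51 − 6.4q = 10 + 5.1q → q* = 3.5652, p* = 28.1826.
Marginal revenue: MR = 51 − 12.8q. Set MR = MC: 51 − 12.8q = 10 + 5.1q → q_m = 2.2905.
Price p_m = 51 − 6.4·2.2905 = 36.3408; MC(q_m) = 10 + 5.1·2.2905 = 21.6816.
Competitive q* = 3.5652, so Δq = 1.2747; wedge = 36.3408 − 21.6816 = 14.6592.
DWL = ½ × 1.2747 × 14.6592 = $9.34 thousand.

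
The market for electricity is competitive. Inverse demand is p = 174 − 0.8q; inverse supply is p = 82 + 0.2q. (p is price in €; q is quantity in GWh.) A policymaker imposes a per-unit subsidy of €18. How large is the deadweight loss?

€162

Competitive equilibrium: 174 − 0.8q = 82 + 0.2q → q* = 92, p* = 100.4.
The subsidy lowers effective supply by 18: p = 64 + 0.2q.
New quantity: 174 − 0.8q = 64 + 0.2q → q' = 110.
Overproduction Δq = 110 − 92 = 18; wedge = subsidy = 18.
The triangle = ½ × 18 × 18 = €162.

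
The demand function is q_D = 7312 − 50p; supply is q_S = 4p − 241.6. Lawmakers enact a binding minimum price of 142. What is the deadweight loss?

In inverse form: demand p = 146.24 − 0.02q, supply p = 60.4 + 0.25q.
Competitive equilibrium: 146.24 − 0.02q = 60.4 + 0.25q → q* = 317.9259, p* = 139.8815.
At the floor p = 142, quantity demanded = (146.24 − 142)/0.02 = 212.
Sellers' marginal cost at q' = 212: 60.4 + 0.25·212 = 113.4.
Δq = 317.9259 − 212 = 105.9259; wedge = 142 − 113.4 = 28.6.
Deadweight loss = ½ × 105.9259 × 28.6 = 1514.74.

1514.74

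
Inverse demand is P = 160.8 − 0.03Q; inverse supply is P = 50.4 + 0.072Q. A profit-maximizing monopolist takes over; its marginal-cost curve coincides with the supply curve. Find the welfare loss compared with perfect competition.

Competitive equilibrium: 160.8 − 0.03Q = 50.4 + 0.072Q → Q* = 1082.3529, P* = 128.3294.
Marginal revenue: MR = 160.8 − 0.06Q. Set MR = MC: 160.8 − 0.06Q = 50.4 + 0.072Q → Q_m = 836.3636.
Price P_m = 160.8 − 0.03·836.3636 = 135.7091; MC(Q_m) = 50.4 + 0.072·836.3636 = 110.6182.
Competitive Q* = 1082.3529, so ΔQ = 245.9893; wedge = 135.7091 − 110.6182 = 25.0909.
The triangle = ½ × 245.9893 × 25.0909 = 3086.05.

3086.05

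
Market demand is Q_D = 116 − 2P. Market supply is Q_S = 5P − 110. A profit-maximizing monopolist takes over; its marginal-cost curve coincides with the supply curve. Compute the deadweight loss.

160.71

In inverse form: demand P = 58 − 0.5Q, supply P = 22 + 0.2Q.
Competitive equilibrium: 58 − 0.5Q = 22 + 0.2Q → Q* = 51.4286, P* = 32.2857.
Marginal revenue: MR = 58 − Q. Set MR = MC: 58 − Q = 22 + 0.2Q → Q_m = 30.
Price P_m = 58 − 0.5·30 = 43; MC(Q_m) = 22 + 0.2·30 = 28.
Competitive Q* = 51.4286, so ΔQ = 21.4286; wedge = 43 − 28 = 15.
DWL = ½ × 21.4286 × 15 = 160.71.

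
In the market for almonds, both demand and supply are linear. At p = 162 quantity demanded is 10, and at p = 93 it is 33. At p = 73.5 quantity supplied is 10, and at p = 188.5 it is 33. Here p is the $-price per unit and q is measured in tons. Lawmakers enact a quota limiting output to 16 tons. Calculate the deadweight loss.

$102.52

Demand slope = (93 − 162)/(33 − 10) = −3, so p = 192 − 3q.
Supply slope = (188.5 − 73.5)/(33 − 10) = 5, so p = 23.5 + 5q.
Competitive equilibrium: 192 − 3q = 23.5 + 5q → q* = 21.0625, p* = 128.8125.
At q = 16: demand price = 192 − 3·16 = 144; supply price = 23.5 + 5·16 = 103.5.
Δq = 21.0625 − 16 = 5.0625; wedge = 144 − 103.5 = 40.5.
DWL = ½ × 5.0625 × 40.5 = $102.52.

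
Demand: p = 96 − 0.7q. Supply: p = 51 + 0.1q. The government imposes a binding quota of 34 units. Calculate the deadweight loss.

198.025

Competitive equilibrium: 96 − 0.7q = 51 + 0.1q → q* = 56.25, p* = 56.625.
At q = 34: demand price = 96 − 0.7·34 = 72.2; supply price = 51 + 0.1·34 = 54.4.
Δq = 56.25 − 34 = 22.25; wedge = 72.2 − 54.4 = 17.8.
Welfare loss = ½ × 22.25 × 17.8 = 198.025.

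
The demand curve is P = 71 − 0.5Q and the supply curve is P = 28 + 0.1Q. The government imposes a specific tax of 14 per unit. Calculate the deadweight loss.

Competitive equilibrium: 71 − 0.5Q = 28 + 0.1Q → Q* = 71.6667, P* = 35.1667.
With the tax, the buyer price exceeds the seller price by 14: (71 − 0.5Q) − (28 + 0.1Q) = 14 → Q' = 48.3333.
ΔQ = 71.6667 − 48.3333 = 23.3334; the wedge equals the tax, 14.
DWL = ½ × 23.3334 × 14 = 163.33.

163.33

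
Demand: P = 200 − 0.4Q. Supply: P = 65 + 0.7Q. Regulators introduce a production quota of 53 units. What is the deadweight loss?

Competitive equilibrium: 200 − 0.4Q = 65 + 0.7Q → Q* = 122.7273, P* = 150.9091.
At Q = 53: demand price = 200 − 0.4·53 = 178.8; supply price = 65 + 0.7·53 = 102.1.
ΔQ = 122.7273 − 53 = 69.7273; wedge = 178.8 − 102.1 = 76.7.
Welfare loss = ½ × 69.7273 × 76.7 = 2674.04.

2674.04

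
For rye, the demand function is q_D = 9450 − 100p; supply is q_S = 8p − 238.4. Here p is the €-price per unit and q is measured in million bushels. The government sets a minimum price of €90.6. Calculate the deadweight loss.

€537.79 million

In inverse form: demand p = 94.5 − 0.01q, supply p = 29.8 + 0.125q.
Competitive equilibrium: 94.5 − 0.01q = 29.8 + 0.125q → q* = 479.2593, p* = 89.7074.
At the floor p = 90.6, quantity demanded = (94.5 − 90.6)/0.01 = 390.
Sellers' marginal cost at q' = 390: 29.8 + 0.125·390 = 78.55.
Δq = 479.2593 − 390 = 89.2593; wedge = 90.6 − 78.55 = 12.05.
Welfare loss = ½ × 89.2593 × 12.05 = €537.79 million.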